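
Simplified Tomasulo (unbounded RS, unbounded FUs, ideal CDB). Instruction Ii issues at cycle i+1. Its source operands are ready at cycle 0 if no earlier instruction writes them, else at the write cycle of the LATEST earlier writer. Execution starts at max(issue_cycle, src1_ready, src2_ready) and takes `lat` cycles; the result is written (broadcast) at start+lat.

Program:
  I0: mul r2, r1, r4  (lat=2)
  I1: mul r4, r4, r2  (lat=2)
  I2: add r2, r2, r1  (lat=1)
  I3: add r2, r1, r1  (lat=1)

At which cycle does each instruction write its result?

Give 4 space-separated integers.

I0 mul r2: issue@1 deps=(None,None) exec_start@1 write@3
I1 mul r4: issue@2 deps=(None,0) exec_start@3 write@5
I2 add r2: issue@3 deps=(0,None) exec_start@3 write@4
I3 add r2: issue@4 deps=(None,None) exec_start@4 write@5

Answer: 3 5 4 5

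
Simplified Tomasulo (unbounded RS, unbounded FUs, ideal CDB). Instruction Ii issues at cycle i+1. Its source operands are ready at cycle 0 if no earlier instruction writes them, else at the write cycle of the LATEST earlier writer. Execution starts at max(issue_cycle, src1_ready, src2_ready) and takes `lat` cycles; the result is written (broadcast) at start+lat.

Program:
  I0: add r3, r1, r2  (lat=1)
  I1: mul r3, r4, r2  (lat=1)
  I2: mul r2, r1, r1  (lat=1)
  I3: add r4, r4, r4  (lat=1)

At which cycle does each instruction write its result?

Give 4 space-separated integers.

I0 add r3: issue@1 deps=(None,None) exec_start@1 write@2
I1 mul r3: issue@2 deps=(None,None) exec_start@2 write@3
I2 mul r2: issue@3 deps=(None,None) exec_start@3 write@4
I3 add r4: issue@4 deps=(None,None) exec_start@4 write@5

Answer: 2 3 4 5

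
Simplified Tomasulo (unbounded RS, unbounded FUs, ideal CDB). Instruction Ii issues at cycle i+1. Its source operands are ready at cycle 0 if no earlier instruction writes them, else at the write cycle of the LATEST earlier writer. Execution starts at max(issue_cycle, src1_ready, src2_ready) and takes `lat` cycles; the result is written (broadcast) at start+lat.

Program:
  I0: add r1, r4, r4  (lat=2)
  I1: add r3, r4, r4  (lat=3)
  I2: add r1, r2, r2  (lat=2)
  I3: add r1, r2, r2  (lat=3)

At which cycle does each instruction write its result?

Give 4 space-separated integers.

I0 add r1: issue@1 deps=(None,None) exec_start@1 write@3
I1 add r3: issue@2 deps=(None,None) exec_start@2 write@5
I2 add r1: issue@3 deps=(None,None) exec_start@3 write@5
I3 add r1: issue@4 deps=(None,None) exec_start@4 write@7

Answer: 3 5 5 7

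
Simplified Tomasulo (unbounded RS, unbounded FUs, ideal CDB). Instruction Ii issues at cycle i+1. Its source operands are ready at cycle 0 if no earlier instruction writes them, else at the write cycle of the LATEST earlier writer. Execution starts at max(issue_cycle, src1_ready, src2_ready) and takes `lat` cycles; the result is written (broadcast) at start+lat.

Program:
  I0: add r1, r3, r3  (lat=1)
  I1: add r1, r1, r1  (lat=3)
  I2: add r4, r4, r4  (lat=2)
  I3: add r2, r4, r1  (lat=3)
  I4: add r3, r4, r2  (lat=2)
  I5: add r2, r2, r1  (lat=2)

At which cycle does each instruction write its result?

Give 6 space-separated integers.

Answer: 2 5 5 8 10 10

Derivation:
I0 add r1: issue@1 deps=(None,None) exec_start@1 write@2
I1 add r1: issue@2 deps=(0,0) exec_start@2 write@5
I2 add r4: issue@3 deps=(None,None) exec_start@3 write@5
I3 add r2: issue@4 deps=(2,1) exec_start@5 write@8
I4 add r3: issue@5 deps=(2,3) exec_start@8 write@10
I5 add r2: issue@6 deps=(3,1) exec_start@8 write@10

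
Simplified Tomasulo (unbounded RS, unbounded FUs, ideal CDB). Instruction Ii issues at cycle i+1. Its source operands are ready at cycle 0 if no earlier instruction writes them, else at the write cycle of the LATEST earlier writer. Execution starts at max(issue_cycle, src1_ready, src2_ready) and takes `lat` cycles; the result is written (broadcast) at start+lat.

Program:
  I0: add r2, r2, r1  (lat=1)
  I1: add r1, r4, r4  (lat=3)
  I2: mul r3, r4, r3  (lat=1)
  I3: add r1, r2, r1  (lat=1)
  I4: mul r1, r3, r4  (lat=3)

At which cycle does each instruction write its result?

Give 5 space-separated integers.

I0 add r2: issue@1 deps=(None,None) exec_start@1 write@2
I1 add r1: issue@2 deps=(None,None) exec_start@2 write@5
I2 mul r3: issue@3 deps=(None,None) exec_start@3 write@4
I3 add r1: issue@4 deps=(0,1) exec_start@5 write@6
I4 mul r1: issue@5 deps=(2,None) exec_start@5 write@8

Answer: 2 5 4 6 8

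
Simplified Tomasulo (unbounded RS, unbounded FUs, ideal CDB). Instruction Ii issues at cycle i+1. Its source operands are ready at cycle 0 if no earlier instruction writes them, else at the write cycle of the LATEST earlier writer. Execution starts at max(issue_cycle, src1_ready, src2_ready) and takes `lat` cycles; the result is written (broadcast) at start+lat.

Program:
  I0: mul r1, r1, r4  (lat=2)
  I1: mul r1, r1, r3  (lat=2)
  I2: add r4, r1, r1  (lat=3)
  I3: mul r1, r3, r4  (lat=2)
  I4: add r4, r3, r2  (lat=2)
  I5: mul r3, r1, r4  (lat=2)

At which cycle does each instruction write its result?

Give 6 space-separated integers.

Answer: 3 5 8 10 7 12

Derivation:
I0 mul r1: issue@1 deps=(None,None) exec_start@1 write@3
I1 mul r1: issue@2 deps=(0,None) exec_start@3 write@5
I2 add r4: issue@3 deps=(1,1) exec_start@5 write@8
I3 mul r1: issue@4 deps=(None,2) exec_start@8 write@10
I4 add r4: issue@5 deps=(None,None) exec_start@5 write@7
I5 mul r3: issue@6 deps=(3,4) exec_start@10 write@12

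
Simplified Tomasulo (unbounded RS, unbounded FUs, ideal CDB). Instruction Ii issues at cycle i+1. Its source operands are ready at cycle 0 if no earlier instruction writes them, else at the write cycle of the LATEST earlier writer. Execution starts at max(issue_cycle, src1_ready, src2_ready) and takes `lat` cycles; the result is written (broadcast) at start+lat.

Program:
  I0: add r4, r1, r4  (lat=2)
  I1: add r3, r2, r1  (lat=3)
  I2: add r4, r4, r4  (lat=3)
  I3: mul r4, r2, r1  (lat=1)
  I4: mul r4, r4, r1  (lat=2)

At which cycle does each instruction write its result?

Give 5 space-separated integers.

Answer: 3 5 6 5 7

Derivation:
I0 add r4: issue@1 deps=(None,None) exec_start@1 write@3
I1 add r3: issue@2 deps=(None,None) exec_start@2 write@5
I2 add r4: issue@3 deps=(0,0) exec_start@3 write@6
I3 mul r4: issue@4 deps=(None,None) exec_start@4 write@5
I4 mul r4: issue@5 deps=(3,None) exec_start@5 write@7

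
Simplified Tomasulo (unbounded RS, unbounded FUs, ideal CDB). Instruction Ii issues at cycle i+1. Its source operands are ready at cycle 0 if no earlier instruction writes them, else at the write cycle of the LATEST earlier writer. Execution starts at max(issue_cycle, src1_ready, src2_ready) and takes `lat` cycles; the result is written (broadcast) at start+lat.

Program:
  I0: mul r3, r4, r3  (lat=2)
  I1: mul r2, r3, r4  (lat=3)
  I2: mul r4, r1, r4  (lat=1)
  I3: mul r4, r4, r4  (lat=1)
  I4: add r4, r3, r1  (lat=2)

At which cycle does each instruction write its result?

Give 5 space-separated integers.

I0 mul r3: issue@1 deps=(None,None) exec_start@1 write@3
I1 mul r2: issue@2 deps=(0,None) exec_start@3 write@6
I2 mul r4: issue@3 deps=(None,None) exec_start@3 write@4
I3 mul r4: issue@4 deps=(2,2) exec_start@4 write@5
I4 add r4: issue@5 deps=(0,None) exec_start@5 write@7

Answer: 3 6 4 5 7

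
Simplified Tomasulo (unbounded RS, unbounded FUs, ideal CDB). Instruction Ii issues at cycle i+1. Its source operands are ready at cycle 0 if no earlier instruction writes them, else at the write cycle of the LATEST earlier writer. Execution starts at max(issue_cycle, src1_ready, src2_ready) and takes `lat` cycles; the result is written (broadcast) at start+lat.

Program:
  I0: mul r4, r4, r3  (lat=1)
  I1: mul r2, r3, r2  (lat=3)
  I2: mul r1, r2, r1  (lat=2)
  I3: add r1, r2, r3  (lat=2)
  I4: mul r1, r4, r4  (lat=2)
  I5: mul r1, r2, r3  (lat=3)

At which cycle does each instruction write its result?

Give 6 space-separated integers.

Answer: 2 5 7 7 7 9

Derivation:
I0 mul r4: issue@1 deps=(None,None) exec_start@1 write@2
I1 mul r2: issue@2 deps=(None,None) exec_start@2 write@5
I2 mul r1: issue@3 deps=(1,None) exec_start@5 write@7
I3 add r1: issue@4 deps=(1,None) exec_start@5 write@7
I4 mul r1: issue@5 deps=(0,0) exec_start@5 write@7
I5 mul r1: issue@6 deps=(1,None) exec_start@6 write@9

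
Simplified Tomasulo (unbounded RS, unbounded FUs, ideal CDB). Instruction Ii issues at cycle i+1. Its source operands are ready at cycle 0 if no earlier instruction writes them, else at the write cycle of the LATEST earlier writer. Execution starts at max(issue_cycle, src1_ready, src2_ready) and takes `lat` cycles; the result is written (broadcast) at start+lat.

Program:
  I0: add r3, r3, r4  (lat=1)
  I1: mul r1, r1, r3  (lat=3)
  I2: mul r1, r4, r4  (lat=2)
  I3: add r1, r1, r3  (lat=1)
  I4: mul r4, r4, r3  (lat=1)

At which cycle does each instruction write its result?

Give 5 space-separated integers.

I0 add r3: issue@1 deps=(None,None) exec_start@1 write@2
I1 mul r1: issue@2 deps=(None,0) exec_start@2 write@5
I2 mul r1: issue@3 deps=(None,None) exec_start@3 write@5
I3 add r1: issue@4 deps=(2,0) exec_start@5 write@6
I4 mul r4: issue@5 deps=(None,0) exec_start@5 write@6

Answer: 2 5 5 6 6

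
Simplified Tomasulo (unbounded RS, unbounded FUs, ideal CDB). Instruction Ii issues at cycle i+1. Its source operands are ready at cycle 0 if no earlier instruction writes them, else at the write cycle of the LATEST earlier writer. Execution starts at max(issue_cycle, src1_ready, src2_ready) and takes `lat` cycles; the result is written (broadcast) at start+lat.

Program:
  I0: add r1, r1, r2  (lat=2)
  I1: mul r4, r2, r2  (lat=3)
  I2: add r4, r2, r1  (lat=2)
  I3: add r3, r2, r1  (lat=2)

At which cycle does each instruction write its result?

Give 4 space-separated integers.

Answer: 3 5 5 6

Derivation:
I0 add r1: issue@1 deps=(None,None) exec_start@1 write@3
I1 mul r4: issue@2 deps=(None,None) exec_start@2 write@5
I2 add r4: issue@3 deps=(None,0) exec_start@3 write@5
I3 add r3: issue@4 deps=(None,0) exec_start@4 write@6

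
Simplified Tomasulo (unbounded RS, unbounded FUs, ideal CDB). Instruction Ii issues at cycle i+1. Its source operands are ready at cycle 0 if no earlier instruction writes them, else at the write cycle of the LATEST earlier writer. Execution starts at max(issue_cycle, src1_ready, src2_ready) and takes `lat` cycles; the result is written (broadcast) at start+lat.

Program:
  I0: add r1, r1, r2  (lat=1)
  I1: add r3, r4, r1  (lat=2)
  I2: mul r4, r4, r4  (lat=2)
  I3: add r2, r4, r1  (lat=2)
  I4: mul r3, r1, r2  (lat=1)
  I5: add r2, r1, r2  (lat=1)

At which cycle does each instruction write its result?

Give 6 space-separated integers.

I0 add r1: issue@1 deps=(None,None) exec_start@1 write@2
I1 add r3: issue@2 deps=(None,0) exec_start@2 write@4
I2 mul r4: issue@3 deps=(None,None) exec_start@3 write@5
I3 add r2: issue@4 deps=(2,0) exec_start@5 write@7
I4 mul r3: issue@5 deps=(0,3) exec_start@7 write@8
I5 add r2: issue@6 deps=(0,3) exec_start@7 write@8

Answer: 2 4 5 7 8 8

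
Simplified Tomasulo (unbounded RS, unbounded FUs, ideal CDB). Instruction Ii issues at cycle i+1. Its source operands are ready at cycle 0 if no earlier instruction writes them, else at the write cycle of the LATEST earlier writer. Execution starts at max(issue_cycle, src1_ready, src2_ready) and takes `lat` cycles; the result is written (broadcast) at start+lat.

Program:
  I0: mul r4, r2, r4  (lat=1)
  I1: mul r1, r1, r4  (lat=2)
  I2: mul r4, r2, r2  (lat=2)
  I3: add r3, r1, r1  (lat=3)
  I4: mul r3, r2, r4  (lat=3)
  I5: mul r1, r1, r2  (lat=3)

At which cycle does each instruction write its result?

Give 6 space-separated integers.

I0 mul r4: issue@1 deps=(None,None) exec_start@1 write@2
I1 mul r1: issue@2 deps=(None,0) exec_start@2 write@4
I2 mul r4: issue@3 deps=(None,None) exec_start@3 write@5
I3 add r3: issue@4 deps=(1,1) exec_start@4 write@7
I4 mul r3: issue@5 deps=(None,2) exec_start@5 write@8
I5 mul r1: issue@6 deps=(1,None) exec_start@6 write@9

Answer: 2 4 5 7 8 9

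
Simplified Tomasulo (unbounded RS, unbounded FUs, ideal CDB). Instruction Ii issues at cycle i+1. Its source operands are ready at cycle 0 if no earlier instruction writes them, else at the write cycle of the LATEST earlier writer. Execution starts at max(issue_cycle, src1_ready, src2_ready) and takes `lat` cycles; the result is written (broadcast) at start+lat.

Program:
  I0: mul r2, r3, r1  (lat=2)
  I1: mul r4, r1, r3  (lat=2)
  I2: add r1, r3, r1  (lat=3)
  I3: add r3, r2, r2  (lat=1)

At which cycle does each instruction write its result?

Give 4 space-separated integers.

I0 mul r2: issue@1 deps=(None,None) exec_start@1 write@3
I1 mul r4: issue@2 deps=(None,None) exec_start@2 write@4
I2 add r1: issue@3 deps=(None,None) exec_start@3 write@6
I3 add r3: issue@4 deps=(0,0) exec_start@4 write@5

Answer: 3 4 6 5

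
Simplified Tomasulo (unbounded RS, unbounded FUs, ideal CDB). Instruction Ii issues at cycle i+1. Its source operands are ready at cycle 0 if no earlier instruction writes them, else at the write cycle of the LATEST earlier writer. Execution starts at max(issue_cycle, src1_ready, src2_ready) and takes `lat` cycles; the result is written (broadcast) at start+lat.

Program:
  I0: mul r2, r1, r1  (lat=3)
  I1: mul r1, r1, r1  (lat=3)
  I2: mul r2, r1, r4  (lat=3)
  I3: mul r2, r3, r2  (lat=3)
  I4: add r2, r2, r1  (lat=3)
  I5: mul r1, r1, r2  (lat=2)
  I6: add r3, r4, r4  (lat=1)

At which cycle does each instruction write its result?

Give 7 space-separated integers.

I0 mul r2: issue@1 deps=(None,None) exec_start@1 write@4
I1 mul r1: issue@2 deps=(None,None) exec_start@2 write@5
I2 mul r2: issue@3 deps=(1,None) exec_start@5 write@8
I3 mul r2: issue@4 deps=(None,2) exec_start@8 write@11
I4 add r2: issue@5 deps=(3,1) exec_start@11 write@14
I5 mul r1: issue@6 deps=(1,4) exec_start@14 write@16
I6 add r3: issue@7 deps=(None,None) exec_start@7 write@8

Answer: 4 5 8 11 14 16 8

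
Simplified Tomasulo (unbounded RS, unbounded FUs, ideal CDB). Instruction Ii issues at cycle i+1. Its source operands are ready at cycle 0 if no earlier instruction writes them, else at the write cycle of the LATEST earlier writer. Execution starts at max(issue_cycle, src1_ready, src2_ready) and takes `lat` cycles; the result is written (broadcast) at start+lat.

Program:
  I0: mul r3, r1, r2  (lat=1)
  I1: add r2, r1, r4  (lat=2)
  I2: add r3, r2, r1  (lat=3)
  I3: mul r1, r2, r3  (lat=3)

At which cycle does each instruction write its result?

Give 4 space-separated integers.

I0 mul r3: issue@1 deps=(None,None) exec_start@1 write@2
I1 add r2: issue@2 deps=(None,None) exec_start@2 write@4
I2 add r3: issue@3 deps=(1,None) exec_start@4 write@7
I3 mul r1: issue@4 deps=(1,2) exec_start@7 write@10

Answer: 2 4 7 10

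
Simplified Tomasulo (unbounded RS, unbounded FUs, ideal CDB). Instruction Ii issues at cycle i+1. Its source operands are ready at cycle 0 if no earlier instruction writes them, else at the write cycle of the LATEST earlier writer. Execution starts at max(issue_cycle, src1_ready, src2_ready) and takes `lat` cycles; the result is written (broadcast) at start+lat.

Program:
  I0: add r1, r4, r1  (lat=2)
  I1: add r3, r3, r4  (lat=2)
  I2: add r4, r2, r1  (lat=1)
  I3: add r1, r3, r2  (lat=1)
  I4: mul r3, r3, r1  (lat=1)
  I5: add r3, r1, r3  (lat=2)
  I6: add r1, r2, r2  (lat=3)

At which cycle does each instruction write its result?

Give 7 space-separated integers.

I0 add r1: issue@1 deps=(None,None) exec_start@1 write@3
I1 add r3: issue@2 deps=(None,None) exec_start@2 write@4
I2 add r4: issue@3 deps=(None,0) exec_start@3 write@4
I3 add r1: issue@4 deps=(1,None) exec_start@4 write@5
I4 mul r3: issue@5 deps=(1,3) exec_start@5 write@6
I5 add r3: issue@6 deps=(3,4) exec_start@6 write@8
I6 add r1: issue@7 deps=(None,None) exec_start@7 write@10

Answer: 3 4 4 5 6 8 10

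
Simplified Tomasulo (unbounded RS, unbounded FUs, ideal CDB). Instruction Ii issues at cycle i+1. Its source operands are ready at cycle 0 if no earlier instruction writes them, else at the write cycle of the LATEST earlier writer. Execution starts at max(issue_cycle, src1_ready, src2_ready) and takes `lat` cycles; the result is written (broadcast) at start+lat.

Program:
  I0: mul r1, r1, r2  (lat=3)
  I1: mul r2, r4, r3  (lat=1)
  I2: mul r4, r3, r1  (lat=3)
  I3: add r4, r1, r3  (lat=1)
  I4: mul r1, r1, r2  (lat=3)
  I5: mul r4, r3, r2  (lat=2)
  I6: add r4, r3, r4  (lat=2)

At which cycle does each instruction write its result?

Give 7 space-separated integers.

Answer: 4 3 7 5 8 8 10

Derivation:
I0 mul r1: issue@1 deps=(None,None) exec_start@1 write@4
I1 mul r2: issue@2 deps=(None,None) exec_start@2 write@3
I2 mul r4: issue@3 deps=(None,0) exec_start@4 write@7
I3 add r4: issue@4 deps=(0,None) exec_start@4 write@5
I4 mul r1: issue@5 deps=(0,1) exec_start@5 write@8
I5 mul r4: issue@6 deps=(None,1) exec_start@6 write@8
I6 add r4: issue@7 deps=(None,5) exec_start@8 write@10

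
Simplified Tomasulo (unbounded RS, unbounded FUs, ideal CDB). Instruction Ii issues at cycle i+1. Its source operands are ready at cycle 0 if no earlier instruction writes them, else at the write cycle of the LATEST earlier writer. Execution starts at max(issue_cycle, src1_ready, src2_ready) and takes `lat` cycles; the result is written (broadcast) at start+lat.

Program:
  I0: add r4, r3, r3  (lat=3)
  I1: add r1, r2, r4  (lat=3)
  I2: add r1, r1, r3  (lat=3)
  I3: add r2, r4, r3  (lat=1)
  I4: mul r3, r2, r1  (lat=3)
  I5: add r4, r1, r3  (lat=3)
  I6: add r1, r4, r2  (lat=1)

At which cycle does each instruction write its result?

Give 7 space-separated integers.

I0 add r4: issue@1 deps=(None,None) exec_start@1 write@4
I1 add r1: issue@2 deps=(None,0) exec_start@4 write@7
I2 add r1: issue@3 deps=(1,None) exec_start@7 write@10
I3 add r2: issue@4 deps=(0,None) exec_start@4 write@5
I4 mul r3: issue@5 deps=(3,2) exec_start@10 write@13
I5 add r4: issue@6 deps=(2,4) exec_start@13 write@16
I6 add r1: issue@7 deps=(5,3) exec_start@16 write@17

Answer: 4 7 10 5 13 16 17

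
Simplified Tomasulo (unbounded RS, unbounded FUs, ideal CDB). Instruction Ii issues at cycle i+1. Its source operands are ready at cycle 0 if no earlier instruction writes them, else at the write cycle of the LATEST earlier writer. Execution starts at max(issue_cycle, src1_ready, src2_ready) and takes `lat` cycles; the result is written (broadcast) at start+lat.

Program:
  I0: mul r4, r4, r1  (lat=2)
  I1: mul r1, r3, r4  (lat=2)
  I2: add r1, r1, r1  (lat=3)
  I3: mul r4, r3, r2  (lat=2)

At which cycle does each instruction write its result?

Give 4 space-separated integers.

Answer: 3 5 8 6

Derivation:
I0 mul r4: issue@1 deps=(None,None) exec_start@1 write@3
I1 mul r1: issue@2 deps=(None,0) exec_start@3 write@5
I2 add r1: issue@3 deps=(1,1) exec_start@5 write@8
I3 mul r4: issue@4 deps=(None,None) exec_start@4 write@6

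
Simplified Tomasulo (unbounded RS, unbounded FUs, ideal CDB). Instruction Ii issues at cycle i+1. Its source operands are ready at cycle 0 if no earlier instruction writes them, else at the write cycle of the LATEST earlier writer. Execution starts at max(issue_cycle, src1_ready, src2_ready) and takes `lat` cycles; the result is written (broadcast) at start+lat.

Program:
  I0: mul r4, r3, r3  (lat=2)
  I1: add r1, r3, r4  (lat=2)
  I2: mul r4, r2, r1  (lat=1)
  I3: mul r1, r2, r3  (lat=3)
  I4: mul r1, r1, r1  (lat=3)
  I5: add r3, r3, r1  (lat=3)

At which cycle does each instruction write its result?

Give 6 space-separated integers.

Answer: 3 5 6 7 10 13

Derivation:
I0 mul r4: issue@1 deps=(None,None) exec_start@1 write@3
I1 add r1: issue@2 deps=(None,0) exec_start@3 write@5
I2 mul r4: issue@3 deps=(None,1) exec_start@5 write@6
I3 mul r1: issue@4 deps=(None,None) exec_start@4 write@7
I4 mul r1: issue@5 deps=(3,3) exec_start@7 write@10
I5 add r3: issue@6 deps=(None,4) exec_start@10 write@13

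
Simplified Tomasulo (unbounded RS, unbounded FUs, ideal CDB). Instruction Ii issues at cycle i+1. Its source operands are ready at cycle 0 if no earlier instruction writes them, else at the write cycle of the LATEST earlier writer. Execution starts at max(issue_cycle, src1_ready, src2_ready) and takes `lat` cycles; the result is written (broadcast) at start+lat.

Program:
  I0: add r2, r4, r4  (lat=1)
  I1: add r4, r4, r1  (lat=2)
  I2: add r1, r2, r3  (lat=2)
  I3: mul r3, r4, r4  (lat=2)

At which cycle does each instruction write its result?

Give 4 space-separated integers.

I0 add r2: issue@1 deps=(None,None) exec_start@1 write@2
I1 add r4: issue@2 deps=(None,None) exec_start@2 write@4
I2 add r1: issue@3 deps=(0,None) exec_start@3 write@5
I3 mul r3: issue@4 deps=(1,1) exec_start@4 write@6

Answer: 2 4 5 6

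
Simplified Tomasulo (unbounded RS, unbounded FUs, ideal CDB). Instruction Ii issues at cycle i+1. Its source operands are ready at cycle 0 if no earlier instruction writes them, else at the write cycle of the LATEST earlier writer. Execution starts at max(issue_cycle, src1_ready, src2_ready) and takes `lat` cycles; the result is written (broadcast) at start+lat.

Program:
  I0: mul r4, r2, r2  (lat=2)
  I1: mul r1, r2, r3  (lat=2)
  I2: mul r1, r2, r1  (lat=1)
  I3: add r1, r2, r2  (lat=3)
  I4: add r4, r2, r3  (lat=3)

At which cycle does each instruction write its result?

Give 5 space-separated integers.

I0 mul r4: issue@1 deps=(None,None) exec_start@1 write@3
I1 mul r1: issue@2 deps=(None,None) exec_start@2 write@4
I2 mul r1: issue@3 deps=(None,1) exec_start@4 write@5
I3 add r1: issue@4 deps=(None,None) exec_start@4 write@7
I4 add r4: issue@5 deps=(None,None) exec_start@5 write@8

Answer: 3 4 5 7 8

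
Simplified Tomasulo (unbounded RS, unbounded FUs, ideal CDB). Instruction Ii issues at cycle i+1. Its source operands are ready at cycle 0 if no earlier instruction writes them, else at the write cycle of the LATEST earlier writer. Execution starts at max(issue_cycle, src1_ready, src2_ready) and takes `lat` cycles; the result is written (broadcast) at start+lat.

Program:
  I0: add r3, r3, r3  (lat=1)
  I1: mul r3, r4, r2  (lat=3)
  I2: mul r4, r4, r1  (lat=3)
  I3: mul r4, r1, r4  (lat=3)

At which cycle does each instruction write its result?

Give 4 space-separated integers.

I0 add r3: issue@1 deps=(None,None) exec_start@1 write@2
I1 mul r3: issue@2 deps=(None,None) exec_start@2 write@5
I2 mul r4: issue@3 deps=(None,None) exec_start@3 write@6
I3 mul r4: issue@4 deps=(None,2) exec_start@6 write@9

Answer: 2 5 6 9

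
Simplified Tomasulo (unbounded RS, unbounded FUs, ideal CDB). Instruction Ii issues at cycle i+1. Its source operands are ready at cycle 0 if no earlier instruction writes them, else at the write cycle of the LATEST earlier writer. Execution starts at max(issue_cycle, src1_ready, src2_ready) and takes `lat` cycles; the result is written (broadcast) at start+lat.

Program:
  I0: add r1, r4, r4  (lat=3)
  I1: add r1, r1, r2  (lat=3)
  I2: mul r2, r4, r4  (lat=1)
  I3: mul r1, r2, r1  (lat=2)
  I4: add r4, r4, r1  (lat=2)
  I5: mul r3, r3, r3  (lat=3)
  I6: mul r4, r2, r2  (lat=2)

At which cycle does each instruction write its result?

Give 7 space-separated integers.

I0 add r1: issue@1 deps=(None,None) exec_start@1 write@4
I1 add r1: issue@2 deps=(0,None) exec_start@4 write@7
I2 mul r2: issue@3 deps=(None,None) exec_start@3 write@4
I3 mul r1: issue@4 deps=(2,1) exec_start@7 write@9
I4 add r4: issue@5 deps=(None,3) exec_start@9 write@11
I5 mul r3: issue@6 deps=(None,None) exec_start@6 write@9
I6 mul r4: issue@7 deps=(2,2) exec_start@7 write@9

Answer: 4 7 4 9 11 9 9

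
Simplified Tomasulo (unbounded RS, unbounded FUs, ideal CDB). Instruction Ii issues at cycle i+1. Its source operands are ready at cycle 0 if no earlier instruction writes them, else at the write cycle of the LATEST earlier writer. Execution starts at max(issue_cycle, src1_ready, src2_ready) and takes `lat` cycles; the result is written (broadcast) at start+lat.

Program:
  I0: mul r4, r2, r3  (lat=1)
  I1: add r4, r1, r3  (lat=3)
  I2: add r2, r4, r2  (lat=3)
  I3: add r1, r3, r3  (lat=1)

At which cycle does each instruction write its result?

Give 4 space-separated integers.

Answer: 2 5 8 5

Derivation:
I0 mul r4: issue@1 deps=(None,None) exec_start@1 write@2
I1 add r4: issue@2 deps=(None,None) exec_start@2 write@5
I2 add r2: issue@3 deps=(1,None) exec_start@5 write@8
I3 add r1: issue@4 deps=(None,None) exec_start@4 write@5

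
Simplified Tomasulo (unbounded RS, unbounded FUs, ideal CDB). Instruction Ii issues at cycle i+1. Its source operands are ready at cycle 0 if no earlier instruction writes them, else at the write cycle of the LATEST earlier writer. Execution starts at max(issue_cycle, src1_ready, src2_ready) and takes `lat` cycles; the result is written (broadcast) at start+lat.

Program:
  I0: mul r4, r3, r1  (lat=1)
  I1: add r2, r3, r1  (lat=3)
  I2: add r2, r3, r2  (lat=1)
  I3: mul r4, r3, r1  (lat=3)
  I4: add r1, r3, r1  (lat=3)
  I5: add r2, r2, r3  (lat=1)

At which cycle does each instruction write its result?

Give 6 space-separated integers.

Answer: 2 5 6 7 8 7

Derivation:
I0 mul r4: issue@1 deps=(None,None) exec_start@1 write@2
I1 add r2: issue@2 deps=(None,None) exec_start@2 write@5
I2 add r2: issue@3 deps=(None,1) exec_start@5 write@6
I3 mul r4: issue@4 deps=(None,None) exec_start@4 write@7
I4 add r1: issue@5 deps=(None,None) exec_start@5 write@8
I5 add r2: issue@6 deps=(2,None) exec_start@6 write@7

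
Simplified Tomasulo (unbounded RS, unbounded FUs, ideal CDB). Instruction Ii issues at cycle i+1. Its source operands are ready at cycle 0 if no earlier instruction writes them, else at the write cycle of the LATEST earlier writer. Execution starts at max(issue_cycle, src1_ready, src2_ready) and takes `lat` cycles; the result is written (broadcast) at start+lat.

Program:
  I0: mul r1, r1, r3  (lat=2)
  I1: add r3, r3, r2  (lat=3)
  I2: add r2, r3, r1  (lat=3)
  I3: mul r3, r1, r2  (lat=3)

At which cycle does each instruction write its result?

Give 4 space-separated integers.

Answer: 3 5 8 11

Derivation:
I0 mul r1: issue@1 deps=(None,None) exec_start@1 write@3
I1 add r3: issue@2 deps=(None,None) exec_start@2 write@5
I2 add r2: issue@3 deps=(1,0) exec_start@5 write@8
I3 mul r3: issue@4 deps=(0,2) exec_start@8 write@11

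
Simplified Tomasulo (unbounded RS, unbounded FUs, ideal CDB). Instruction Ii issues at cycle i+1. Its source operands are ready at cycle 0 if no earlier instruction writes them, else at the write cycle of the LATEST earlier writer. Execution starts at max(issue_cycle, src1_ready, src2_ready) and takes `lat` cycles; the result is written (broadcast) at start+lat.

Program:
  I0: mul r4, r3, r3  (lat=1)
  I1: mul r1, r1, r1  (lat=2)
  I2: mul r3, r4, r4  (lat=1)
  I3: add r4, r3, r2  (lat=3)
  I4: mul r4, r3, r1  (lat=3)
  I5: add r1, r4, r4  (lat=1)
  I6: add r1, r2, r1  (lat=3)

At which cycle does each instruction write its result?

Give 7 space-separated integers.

I0 mul r4: issue@1 deps=(None,None) exec_start@1 write@2
I1 mul r1: issue@2 deps=(None,None) exec_start@2 write@4
I2 mul r3: issue@3 deps=(0,0) exec_start@3 write@4
I3 add r4: issue@4 deps=(2,None) exec_start@4 write@7
I4 mul r4: issue@5 deps=(2,1) exec_start@5 write@8
I5 add r1: issue@6 deps=(4,4) exec_start@8 write@9
I6 add r1: issue@7 deps=(None,5) exec_start@9 write@12

Answer: 2 4 4 7 8 9 12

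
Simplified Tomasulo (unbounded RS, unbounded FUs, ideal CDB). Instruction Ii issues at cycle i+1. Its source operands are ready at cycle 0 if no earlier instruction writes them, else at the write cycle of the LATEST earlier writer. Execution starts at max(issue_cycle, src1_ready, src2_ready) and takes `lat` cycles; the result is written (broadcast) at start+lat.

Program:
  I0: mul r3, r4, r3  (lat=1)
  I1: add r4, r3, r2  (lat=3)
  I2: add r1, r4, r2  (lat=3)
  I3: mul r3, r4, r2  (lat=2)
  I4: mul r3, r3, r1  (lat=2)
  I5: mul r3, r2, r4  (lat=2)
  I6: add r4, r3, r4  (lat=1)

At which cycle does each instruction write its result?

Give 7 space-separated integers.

Answer: 2 5 8 7 10 8 9

Derivation:
I0 mul r3: issue@1 deps=(None,None) exec_start@1 write@2
I1 add r4: issue@2 deps=(0,None) exec_start@2 write@5
I2 add r1: issue@3 deps=(1,None) exec_start@5 write@8
I3 mul r3: issue@4 deps=(1,None) exec_start@5 write@7
I4 mul r3: issue@5 deps=(3,2) exec_start@8 write@10
I5 mul r3: issue@6 deps=(None,1) exec_start@6 write@8
I6 add r4: issue@7 deps=(5,1) exec_start@8 write@9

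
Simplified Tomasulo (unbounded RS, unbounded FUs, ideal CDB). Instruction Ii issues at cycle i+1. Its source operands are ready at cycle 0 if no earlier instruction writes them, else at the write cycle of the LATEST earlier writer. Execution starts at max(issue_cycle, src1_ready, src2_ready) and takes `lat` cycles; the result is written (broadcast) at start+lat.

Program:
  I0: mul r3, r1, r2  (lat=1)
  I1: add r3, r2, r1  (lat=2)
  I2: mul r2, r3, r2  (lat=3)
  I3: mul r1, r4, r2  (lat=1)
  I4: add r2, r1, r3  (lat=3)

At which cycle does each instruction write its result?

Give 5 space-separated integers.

I0 mul r3: issue@1 deps=(None,None) exec_start@1 write@2
I1 add r3: issue@2 deps=(None,None) exec_start@2 write@4
I2 mul r2: issue@3 deps=(1,None) exec_start@4 write@7
I3 mul r1: issue@4 deps=(None,2) exec_start@7 write@8
I4 add r2: issue@5 deps=(3,1) exec_start@8 write@11

Answer: 2 4 7 8 11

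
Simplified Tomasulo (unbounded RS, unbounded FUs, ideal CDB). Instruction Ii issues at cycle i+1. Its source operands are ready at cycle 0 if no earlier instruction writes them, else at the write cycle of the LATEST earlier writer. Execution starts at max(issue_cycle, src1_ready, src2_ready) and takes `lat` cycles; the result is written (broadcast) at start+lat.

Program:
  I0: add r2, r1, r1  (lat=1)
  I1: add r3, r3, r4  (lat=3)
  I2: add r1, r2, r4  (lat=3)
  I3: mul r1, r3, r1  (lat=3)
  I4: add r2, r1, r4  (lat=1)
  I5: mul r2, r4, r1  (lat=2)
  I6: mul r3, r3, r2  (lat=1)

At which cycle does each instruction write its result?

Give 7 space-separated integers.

I0 add r2: issue@1 deps=(None,None) exec_start@1 write@2
I1 add r3: issue@2 deps=(None,None) exec_start@2 write@5
I2 add r1: issue@3 deps=(0,None) exec_start@3 write@6
I3 mul r1: issue@4 deps=(1,2) exec_start@6 write@9
I4 add r2: issue@5 deps=(3,None) exec_start@9 write@10
I5 mul r2: issue@6 deps=(None,3) exec_start@9 write@11
I6 mul r3: issue@7 deps=(1,5) exec_start@11 write@12

Answer: 2 5 6 9 10 11 12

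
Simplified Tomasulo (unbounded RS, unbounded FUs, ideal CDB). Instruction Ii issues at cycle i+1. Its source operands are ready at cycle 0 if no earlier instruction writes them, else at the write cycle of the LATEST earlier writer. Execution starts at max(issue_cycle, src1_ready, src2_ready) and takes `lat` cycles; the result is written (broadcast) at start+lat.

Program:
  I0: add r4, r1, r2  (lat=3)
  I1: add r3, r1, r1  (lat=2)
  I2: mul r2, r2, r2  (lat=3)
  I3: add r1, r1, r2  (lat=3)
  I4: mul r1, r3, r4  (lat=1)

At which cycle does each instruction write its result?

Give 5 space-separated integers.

Answer: 4 4 6 9 6

Derivation:
I0 add r4: issue@1 deps=(None,None) exec_start@1 write@4
I1 add r3: issue@2 deps=(None,None) exec_start@2 write@4
I2 mul r2: issue@3 deps=(None,None) exec_start@3 write@6
I3 add r1: issue@4 deps=(None,2) exec_start@6 write@9
I4 mul r1: issue@5 deps=(1,0) exec_start@5 write@6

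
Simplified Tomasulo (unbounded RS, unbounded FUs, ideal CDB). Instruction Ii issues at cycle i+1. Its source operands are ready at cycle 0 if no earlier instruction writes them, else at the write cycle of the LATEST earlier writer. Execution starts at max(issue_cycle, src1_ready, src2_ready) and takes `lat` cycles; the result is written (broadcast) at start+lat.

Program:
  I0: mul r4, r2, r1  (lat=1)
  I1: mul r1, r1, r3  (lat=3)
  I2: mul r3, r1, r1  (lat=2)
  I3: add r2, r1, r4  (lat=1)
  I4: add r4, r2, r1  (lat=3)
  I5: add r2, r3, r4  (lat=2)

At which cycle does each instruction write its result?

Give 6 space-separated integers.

Answer: 2 5 7 6 9 11

Derivation:
I0 mul r4: issue@1 deps=(None,None) exec_start@1 write@2
I1 mul r1: issue@2 deps=(None,None) exec_start@2 write@5
I2 mul r3: issue@3 deps=(1,1) exec_start@5 write@7
I3 add r2: issue@4 deps=(1,0) exec_start@5 write@6
I4 add r4: issue@5 deps=(3,1) exec_start@6 write@9
I5 add r2: issue@6 deps=(2,4) exec_start@9 write@11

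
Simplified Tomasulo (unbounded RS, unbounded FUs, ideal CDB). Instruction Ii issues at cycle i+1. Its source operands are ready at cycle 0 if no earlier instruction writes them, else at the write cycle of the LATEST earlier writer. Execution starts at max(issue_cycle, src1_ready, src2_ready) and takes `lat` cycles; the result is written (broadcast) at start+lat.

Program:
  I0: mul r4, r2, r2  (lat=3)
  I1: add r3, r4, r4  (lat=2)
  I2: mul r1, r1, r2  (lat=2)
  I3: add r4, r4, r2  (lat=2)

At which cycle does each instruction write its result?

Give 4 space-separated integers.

I0 mul r4: issue@1 deps=(None,None) exec_start@1 write@4
I1 add r3: issue@2 deps=(0,0) exec_start@4 write@6
I2 mul r1: issue@3 deps=(None,None) exec_start@3 write@5
I3 add r4: issue@4 deps=(0,None) exec_start@4 write@6

Answer: 4 6 5 6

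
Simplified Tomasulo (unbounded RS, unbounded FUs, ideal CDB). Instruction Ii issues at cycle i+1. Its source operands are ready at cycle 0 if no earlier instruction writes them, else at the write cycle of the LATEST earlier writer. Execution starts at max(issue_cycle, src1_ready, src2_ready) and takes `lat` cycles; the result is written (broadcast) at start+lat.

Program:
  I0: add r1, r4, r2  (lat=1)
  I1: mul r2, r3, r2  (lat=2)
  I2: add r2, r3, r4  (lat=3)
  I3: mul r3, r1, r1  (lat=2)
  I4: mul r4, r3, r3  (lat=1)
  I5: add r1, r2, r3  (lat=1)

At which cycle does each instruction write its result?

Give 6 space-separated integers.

I0 add r1: issue@1 deps=(None,None) exec_start@1 write@2
I1 mul r2: issue@2 deps=(None,None) exec_start@2 write@4
I2 add r2: issue@3 deps=(None,None) exec_start@3 write@6
I3 mul r3: issue@4 deps=(0,0) exec_start@4 write@6
I4 mul r4: issue@5 deps=(3,3) exec_start@6 write@7
I5 add r1: issue@6 deps=(2,3) exec_start@6 write@7

Answer: 2 4 6 6 7 7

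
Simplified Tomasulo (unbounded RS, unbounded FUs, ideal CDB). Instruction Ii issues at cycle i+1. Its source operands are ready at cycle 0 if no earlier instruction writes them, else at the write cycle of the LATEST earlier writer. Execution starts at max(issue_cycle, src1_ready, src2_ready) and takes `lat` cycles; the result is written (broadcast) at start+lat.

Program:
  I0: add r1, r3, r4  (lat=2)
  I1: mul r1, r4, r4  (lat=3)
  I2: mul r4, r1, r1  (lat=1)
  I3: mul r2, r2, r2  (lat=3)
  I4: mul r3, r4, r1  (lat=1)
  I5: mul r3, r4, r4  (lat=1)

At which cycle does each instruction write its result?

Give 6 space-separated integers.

Answer: 3 5 6 7 7 7

Derivation:
I0 add r1: issue@1 deps=(None,None) exec_start@1 write@3
I1 mul r1: issue@2 deps=(None,None) exec_start@2 write@5
I2 mul r4: issue@3 deps=(1,1) exec_start@5 write@6
I3 mul r2: issue@4 deps=(None,None) exec_start@4 write@7
I4 mul r3: issue@5 deps=(2,1) exec_start@6 write@7
I5 mul r3: issue@6 deps=(2,2) exec_start@6 write@7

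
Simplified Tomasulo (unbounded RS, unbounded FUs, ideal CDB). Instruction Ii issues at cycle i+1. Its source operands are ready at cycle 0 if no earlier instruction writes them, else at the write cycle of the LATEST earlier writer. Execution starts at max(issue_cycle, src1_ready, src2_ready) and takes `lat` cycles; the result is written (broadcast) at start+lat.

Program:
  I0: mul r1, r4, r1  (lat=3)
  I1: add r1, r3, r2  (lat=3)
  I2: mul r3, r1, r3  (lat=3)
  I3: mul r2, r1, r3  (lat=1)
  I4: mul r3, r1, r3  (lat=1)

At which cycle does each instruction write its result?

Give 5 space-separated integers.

Answer: 4 5 8 9 9

Derivation:
I0 mul r1: issue@1 deps=(None,None) exec_start@1 write@4
I1 add r1: issue@2 deps=(None,None) exec_start@2 write@5
I2 mul r3: issue@3 deps=(1,None) exec_start@5 write@8
I3 mul r2: issue@4 deps=(1,2) exec_start@8 write@9
I4 mul r3: issue@5 deps=(1,2) exec_start@8 write@9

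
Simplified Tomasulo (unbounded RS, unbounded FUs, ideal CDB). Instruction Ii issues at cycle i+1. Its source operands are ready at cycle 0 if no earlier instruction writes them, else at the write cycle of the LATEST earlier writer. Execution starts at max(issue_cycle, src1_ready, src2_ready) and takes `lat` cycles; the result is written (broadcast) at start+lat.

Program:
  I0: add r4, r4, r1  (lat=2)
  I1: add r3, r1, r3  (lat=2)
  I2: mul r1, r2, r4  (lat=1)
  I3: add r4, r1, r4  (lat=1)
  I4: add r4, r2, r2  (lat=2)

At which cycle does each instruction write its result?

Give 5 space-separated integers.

I0 add r4: issue@1 deps=(None,None) exec_start@1 write@3
I1 add r3: issue@2 deps=(None,None) exec_start@2 write@4
I2 mul r1: issue@3 deps=(None,0) exec_start@3 write@4
I3 add r4: issue@4 deps=(2,0) exec_start@4 write@5
I4 add r4: issue@5 deps=(None,None) exec_start@5 write@7

Answer: 3 4 4 5 7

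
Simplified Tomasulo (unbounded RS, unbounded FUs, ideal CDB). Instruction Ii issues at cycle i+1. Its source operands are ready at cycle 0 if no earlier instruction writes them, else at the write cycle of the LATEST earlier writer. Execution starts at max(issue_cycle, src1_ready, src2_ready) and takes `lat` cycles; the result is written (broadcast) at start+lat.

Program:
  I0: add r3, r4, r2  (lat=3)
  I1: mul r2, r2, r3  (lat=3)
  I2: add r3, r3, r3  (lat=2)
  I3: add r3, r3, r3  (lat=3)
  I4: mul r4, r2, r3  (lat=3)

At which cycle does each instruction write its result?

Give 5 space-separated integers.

Answer: 4 7 6 9 12

Derivation:
I0 add r3: issue@1 deps=(None,None) exec_start@1 write@4
I1 mul r2: issue@2 deps=(None,0) exec_start@4 write@7
I2 add r3: issue@3 deps=(0,0) exec_start@4 write@6
I3 add r3: issue@4 deps=(2,2) exec_start@6 write@9
I4 mul r4: issue@5 deps=(1,3) exec_start@9 write@12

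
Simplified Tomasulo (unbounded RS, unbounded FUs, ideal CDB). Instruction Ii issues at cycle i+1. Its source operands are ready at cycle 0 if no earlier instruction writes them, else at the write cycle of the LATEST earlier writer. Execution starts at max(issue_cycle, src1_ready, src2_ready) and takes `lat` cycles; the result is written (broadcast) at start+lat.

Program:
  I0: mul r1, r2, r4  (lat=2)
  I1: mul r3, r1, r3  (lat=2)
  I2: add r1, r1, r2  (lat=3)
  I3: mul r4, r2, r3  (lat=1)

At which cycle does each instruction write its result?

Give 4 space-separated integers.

I0 mul r1: issue@1 deps=(None,None) exec_start@1 write@3
I1 mul r3: issue@2 deps=(0,None) exec_start@3 write@5
I2 add r1: issue@3 deps=(0,None) exec_start@3 write@6
I3 mul r4: issue@4 deps=(None,1) exec_start@5 write@6

Answer: 3 5 6 6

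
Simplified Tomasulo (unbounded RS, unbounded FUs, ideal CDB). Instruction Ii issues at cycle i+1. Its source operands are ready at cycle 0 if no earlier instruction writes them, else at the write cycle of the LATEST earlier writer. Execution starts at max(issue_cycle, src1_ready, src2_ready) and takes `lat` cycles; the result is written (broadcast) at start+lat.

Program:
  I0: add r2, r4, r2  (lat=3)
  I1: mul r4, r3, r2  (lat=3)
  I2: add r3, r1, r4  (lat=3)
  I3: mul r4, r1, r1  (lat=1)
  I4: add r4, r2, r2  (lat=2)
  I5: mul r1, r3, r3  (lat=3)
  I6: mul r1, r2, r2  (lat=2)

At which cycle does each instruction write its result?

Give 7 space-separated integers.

Answer: 4 7 10 5 7 13 9

Derivation:
I0 add r2: issue@1 deps=(None,None) exec_start@1 write@4
I1 mul r4: issue@2 deps=(None,0) exec_start@4 write@7
I2 add r3: issue@3 deps=(None,1) exec_start@7 write@10
I3 mul r4: issue@4 deps=(None,None) exec_start@4 write@5
I4 add r4: issue@5 deps=(0,0) exec_start@5 write@7
I5 mul r1: issue@6 deps=(2,2) exec_start@10 write@13
I6 mul r1: issue@7 deps=(0,0) exec_start@7 write@9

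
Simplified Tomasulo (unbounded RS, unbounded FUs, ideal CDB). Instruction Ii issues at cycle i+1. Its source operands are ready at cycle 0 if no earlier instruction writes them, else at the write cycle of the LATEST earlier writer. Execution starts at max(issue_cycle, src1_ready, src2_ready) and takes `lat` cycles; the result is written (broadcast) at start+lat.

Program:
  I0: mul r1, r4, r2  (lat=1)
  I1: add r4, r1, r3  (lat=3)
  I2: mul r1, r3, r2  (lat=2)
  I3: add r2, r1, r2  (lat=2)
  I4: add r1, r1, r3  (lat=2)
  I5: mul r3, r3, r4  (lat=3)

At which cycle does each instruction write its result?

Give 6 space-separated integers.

Answer: 2 5 5 7 7 9

Derivation:
I0 mul r1: issue@1 deps=(None,None) exec_start@1 write@2
I1 add r4: issue@2 deps=(0,None) exec_start@2 write@5
I2 mul r1: issue@3 deps=(None,None) exec_start@3 write@5
I3 add r2: issue@4 deps=(2,None) exec_start@5 write@7
I4 add r1: issue@5 deps=(2,None) exec_start@5 write@7
I5 mul r3: issue@6 deps=(None,1) exec_start@6 write@9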